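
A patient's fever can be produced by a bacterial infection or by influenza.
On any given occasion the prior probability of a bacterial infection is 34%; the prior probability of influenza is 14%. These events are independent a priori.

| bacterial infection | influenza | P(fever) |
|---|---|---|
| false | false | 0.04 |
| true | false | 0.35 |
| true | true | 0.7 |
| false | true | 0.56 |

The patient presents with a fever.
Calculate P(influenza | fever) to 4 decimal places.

For the numerator, keep only influenza=true terms: 0.051744 + 0.033320 = 0.085064
Denominator P(fever): 0.04·0.66·0.86 + 0.56·0.66·0.14 + 0.35·0.34·0.86 + 0.7·0.34·0.14 = 0.210108
Posterior = 0.085064 / 0.210108 ≈ 0.4049

P(influenza | fever) ≈ 0.4049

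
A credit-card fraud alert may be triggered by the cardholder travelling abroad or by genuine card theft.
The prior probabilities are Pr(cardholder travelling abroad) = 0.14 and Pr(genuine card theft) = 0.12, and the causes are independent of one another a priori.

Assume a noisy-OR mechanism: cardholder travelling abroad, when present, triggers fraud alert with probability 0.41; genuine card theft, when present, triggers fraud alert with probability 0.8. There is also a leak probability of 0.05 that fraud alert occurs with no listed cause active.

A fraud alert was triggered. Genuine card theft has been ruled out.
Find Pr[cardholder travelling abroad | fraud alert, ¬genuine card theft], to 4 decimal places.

Pr[cardholder travelling abroad | fraud alert, ¬genuine card theft] ≈ 0.5886

Under noisy-OR, P(fraud alert | causes) = 1 − (1−0.05)·∏(1−qᵢ) over the active causes.
P(fraud alert | ¬genuine card theft) = 0.05×0.86 + 0.4395×0.14 = 0.043000 + 0.061530 = 0.104530
Of this, 0.061530 comes from 0.4395×0.14 (the cardholder travelling abroad=true cases).
So P(cardholder travelling abroad | fraud alert, ¬genuine card theft) = 0.061530/0.104530 ≈ 0.5886.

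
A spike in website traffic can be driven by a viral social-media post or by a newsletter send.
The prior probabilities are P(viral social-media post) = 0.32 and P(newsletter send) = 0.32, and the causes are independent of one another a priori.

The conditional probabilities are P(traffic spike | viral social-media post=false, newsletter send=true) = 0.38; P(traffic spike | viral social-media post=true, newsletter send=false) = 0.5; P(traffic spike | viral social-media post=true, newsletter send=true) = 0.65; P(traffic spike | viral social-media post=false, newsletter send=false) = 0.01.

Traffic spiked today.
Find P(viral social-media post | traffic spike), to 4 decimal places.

P(viral social-media post | traffic spike) ≈ 0.6676

For the numerator, keep only viral social-media post=true terms: 0.108800 + 0.066560 = 0.175360
Denominator P(traffic spike): 0.01·0.68·0.68 + 0.38·0.68·0.32 + 0.5·0.32·0.68 + 0.65·0.32·0.32 = 0.262672
P(viral social-media post | traffic spike) = 0.175360/0.262672 ≈ 0.6676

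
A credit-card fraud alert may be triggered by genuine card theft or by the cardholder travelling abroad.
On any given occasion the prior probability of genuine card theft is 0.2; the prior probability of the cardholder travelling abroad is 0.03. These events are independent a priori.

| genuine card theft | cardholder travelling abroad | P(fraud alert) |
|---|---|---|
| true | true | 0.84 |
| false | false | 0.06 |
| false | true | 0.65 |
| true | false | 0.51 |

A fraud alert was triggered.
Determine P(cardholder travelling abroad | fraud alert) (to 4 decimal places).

P(cardholder travelling abroad | fraud alert) ≈ 0.1242

P(fraud alert) = 0.06·0.8·0.97 + 0.65·0.8·0.03 + 0.51·0.2·0.97 + 0.84·0.2·0.03 = 0.046560 + 0.015600 + 0.098940 + 0.005040 = 0.166140
The cardholder travelling abroad-present share is 0.015600 + 0.005040 = 0.020640.
P(cardholder travelling abroad | fraud alert) = 0.020640 / 0.166140 ≈ 0.1242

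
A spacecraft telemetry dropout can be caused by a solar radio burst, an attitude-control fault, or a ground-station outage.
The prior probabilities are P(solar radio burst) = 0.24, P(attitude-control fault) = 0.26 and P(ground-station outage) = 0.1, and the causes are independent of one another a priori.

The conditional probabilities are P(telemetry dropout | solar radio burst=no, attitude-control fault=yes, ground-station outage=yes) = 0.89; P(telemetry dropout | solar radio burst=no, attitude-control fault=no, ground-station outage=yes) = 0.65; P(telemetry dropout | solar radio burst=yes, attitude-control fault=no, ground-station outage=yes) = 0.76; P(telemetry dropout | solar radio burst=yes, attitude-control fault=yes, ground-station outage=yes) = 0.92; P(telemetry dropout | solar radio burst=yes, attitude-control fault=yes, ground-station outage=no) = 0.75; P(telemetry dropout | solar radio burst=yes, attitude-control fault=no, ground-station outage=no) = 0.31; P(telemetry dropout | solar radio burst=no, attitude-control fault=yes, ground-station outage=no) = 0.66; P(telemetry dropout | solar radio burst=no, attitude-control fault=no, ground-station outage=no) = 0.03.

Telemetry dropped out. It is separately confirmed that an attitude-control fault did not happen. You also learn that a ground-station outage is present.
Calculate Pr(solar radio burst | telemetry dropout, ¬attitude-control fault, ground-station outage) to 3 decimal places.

Pr(solar radio burst | telemetry dropout, ¬attitude-control fault, ground-station outage) ≈ 0.270

Numerator (weight on configurations with solar radio burst): 0.76*0.24 = 0.182400
Normalizer over all consistent configurations: 0.65*0.76 + 0.76*0.24 = 0.676400
P(solar radio burst | telemetry dropout, ¬attitude-control fault, ground-station outage) = 0.182400/0.676400 ≈ 0.270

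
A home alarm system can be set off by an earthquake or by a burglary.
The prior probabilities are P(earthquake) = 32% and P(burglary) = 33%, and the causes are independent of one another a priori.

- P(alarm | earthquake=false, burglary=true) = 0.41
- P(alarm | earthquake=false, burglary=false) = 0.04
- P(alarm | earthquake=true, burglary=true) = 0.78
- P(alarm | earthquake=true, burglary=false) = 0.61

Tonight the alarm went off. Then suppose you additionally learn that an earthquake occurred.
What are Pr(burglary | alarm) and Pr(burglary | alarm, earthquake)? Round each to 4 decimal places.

Pr(burglary | alarm) ≈ 0.5392; Pr(burglary | alarm, earthquake) ≈ 0.3864

By total probability over the 4 (earthquake, burglary) configurations:
  P(alarm) = 0.04×0.68×0.67 + 0.41×0.68×0.33 + 0.61×0.32×0.67 + 0.78×0.32×0.33
        = 0.018224 + 0.092004 + 0.130784 + 0.082368 = 0.323380
Keeping only the burglary-present terms gives 0.174372, so
  P(burglary | alarm) = 0.174372 / 0.323380 ≈ 0.5392

With the extra evidence:
Enumerate both values of burglary and weight by the priors:
  P(alarm | earthquake) = 0.61·0.67 + 0.78·0.33
        = 0.408700 + 0.257400 = 0.666100
Keeping only the burglary-present terms gives 0.257400, so
  P(burglary | alarm, earthquake) = 0.257400 / 0.666100 ≈ 0.3864
The drop from 0.5392 to 0.3864 is the explaining-away (discounting) effect.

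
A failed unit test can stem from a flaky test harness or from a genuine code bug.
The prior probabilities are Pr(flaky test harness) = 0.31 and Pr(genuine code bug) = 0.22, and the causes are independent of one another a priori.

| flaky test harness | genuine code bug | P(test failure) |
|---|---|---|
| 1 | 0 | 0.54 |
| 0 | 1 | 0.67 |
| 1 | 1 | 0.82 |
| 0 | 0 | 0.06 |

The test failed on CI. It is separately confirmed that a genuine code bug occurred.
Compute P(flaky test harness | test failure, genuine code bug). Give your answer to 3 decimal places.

P(test failure | genuine code bug) = 0.67*0.69 + 0.82*0.31 = 0.462300 + 0.254200 = 0.716500
Restricting to configurations with flaky test harness present: 0.82*0.31 = 0.254200.
Hence the posterior is 0.254200/0.716500 ≈ 0.355.

P(flaky test harness | test failure, genuine code bug) ≈ 0.355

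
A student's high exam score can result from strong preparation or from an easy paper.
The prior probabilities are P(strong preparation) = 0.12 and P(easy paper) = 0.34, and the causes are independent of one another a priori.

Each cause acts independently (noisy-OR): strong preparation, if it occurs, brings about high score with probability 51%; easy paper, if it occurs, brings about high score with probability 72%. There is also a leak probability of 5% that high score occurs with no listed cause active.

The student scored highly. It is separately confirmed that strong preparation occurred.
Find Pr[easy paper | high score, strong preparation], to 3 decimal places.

Under noisy-OR, P(high score | causes) = 1 − (1−0.05)·∏(1−qᵢ) over the active causes.
Numerator (weight on configurations with easy paper): 0.86966·0.34 = 0.295684
Denominator P(high score | strong preparation): 0.5345·0.66 + 0.86966·0.34 = 0.648454
Posterior = 0.295684 / 0.648454 ≈ 0.456

Pr[easy paper | high score, strong preparation] ≈ 0.456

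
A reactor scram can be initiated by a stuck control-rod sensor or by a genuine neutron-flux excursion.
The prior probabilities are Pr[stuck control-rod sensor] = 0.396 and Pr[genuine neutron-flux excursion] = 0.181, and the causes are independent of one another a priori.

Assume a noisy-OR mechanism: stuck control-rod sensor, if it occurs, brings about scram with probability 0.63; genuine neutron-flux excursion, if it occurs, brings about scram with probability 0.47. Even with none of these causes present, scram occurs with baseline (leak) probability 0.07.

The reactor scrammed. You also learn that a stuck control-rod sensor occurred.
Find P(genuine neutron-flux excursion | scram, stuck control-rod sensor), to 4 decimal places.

P(genuine neutron-flux excursion | scram, stuck control-rod sensor) ≈ 0.2160

Under noisy-OR, P(scram | causes) = 1 − (1−0.07)·∏(1−qᵢ) over the active causes.
P(scram | stuck control-rod sensor) = 0.6559·0.819 + 0.817627·0.181 = 0.537182 + 0.147990 = 0.685172
Restricting to configurations with genuine neutron-flux excursion present: 0.817627·0.181 = 0.147990.
So P(genuine neutron-flux excursion | scram, stuck control-rod sensor) = 0.147990/0.685172 ≈ 0.2160.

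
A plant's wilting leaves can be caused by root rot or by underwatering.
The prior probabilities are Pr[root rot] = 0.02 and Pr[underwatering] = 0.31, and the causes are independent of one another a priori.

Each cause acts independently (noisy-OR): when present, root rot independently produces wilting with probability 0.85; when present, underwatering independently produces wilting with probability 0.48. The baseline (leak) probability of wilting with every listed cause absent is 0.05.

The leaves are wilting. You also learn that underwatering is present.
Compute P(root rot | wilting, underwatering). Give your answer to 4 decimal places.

Under noisy-OR, P(wilting | causes) = 1 − (1−0.05)·∏(1−qᵢ) over the active causes.
For the numerator, keep only root rot=true terms: 0.9259×0.02 = 0.018518
Denominator P(wilting | underwatering): 0.506×0.98 + 0.9259×0.02 = 0.514398
Posterior = 0.018518 / 0.514398 ≈ 0.0360

P(root rot | wilting, underwatering) ≈ 0.0360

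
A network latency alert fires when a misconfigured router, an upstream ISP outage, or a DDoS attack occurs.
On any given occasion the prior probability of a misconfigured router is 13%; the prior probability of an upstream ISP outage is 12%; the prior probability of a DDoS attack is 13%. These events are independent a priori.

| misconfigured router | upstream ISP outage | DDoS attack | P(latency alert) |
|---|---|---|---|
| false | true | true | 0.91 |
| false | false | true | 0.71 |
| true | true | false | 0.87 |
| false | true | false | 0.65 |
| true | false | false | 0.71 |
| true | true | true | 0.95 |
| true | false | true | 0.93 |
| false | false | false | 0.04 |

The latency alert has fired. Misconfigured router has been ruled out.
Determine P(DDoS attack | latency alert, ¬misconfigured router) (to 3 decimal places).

P(DDoS attack | latency alert, ¬misconfigured router) ≈ 0.492

Weight on DDoS attack=true, given the evidence: 0.081224 + 0.014196 = 0.095420
Normalizer over all consistent configurations: 0.04×0.88×0.87 + 0.71×0.88×0.13 + 0.65×0.12×0.87 + 0.91×0.12×0.13 = 0.193904
Posterior = 0.095420 / 0.193904 ≈ 0.492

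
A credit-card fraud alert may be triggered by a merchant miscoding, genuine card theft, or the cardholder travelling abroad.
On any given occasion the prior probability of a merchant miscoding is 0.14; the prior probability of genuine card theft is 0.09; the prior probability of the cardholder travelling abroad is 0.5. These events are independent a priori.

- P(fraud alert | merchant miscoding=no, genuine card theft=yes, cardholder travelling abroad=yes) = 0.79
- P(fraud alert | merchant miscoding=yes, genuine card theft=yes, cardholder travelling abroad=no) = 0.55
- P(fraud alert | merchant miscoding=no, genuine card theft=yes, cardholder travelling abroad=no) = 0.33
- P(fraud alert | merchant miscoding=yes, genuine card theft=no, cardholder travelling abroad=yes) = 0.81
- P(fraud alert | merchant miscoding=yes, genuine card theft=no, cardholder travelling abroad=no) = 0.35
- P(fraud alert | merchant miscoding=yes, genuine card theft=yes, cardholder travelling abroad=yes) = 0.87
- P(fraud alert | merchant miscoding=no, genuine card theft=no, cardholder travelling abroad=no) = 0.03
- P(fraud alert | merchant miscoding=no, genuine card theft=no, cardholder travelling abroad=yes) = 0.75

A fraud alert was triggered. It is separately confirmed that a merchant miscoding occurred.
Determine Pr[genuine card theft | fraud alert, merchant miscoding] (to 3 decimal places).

Weight on genuine card theft=true, given the evidence: 0.024750 + 0.039150 = 0.063900
Denominator P(fraud alert | merchant miscoding): 0.35*0.91*0.5 + 0.81*0.91*0.5 + 0.55*0.09*0.5 + 0.87*0.09*0.5 = 0.591700
P(genuine card theft | fraud alert, merchant miscoding) = 0.063900/0.591700 ≈ 0.108

Pr[genuine card theft | fraud alert, merchant miscoding] ≈ 0.108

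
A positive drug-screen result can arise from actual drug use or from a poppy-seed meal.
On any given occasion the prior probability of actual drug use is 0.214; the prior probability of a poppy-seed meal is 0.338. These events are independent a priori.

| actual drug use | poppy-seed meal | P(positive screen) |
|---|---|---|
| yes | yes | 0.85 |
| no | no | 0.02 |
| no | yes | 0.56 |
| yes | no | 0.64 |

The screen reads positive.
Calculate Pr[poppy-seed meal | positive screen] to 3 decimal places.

Pr[poppy-seed meal | positive screen] ≈ 0.675

P(positive screen) = 0.02*0.786*0.662 + 0.56*0.786*0.338 + 0.64*0.214*0.662 + 0.85*0.214*0.338 = 0.010407 + 0.148774 + 0.090668 + 0.061482 = 0.311331
Of this, 0.210256 comes from 0.148774 + 0.061482 (the poppy-seed meal=true cases).
So P(poppy-seed meal | positive screen) = 0.210256/0.311331 ≈ 0.675.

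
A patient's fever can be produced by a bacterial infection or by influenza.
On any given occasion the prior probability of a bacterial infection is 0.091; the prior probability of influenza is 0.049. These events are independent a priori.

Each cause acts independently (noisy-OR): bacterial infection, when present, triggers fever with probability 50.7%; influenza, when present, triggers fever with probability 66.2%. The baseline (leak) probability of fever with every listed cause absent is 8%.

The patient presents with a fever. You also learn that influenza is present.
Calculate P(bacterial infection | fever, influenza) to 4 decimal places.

P(bacterial infection | fever, influenza) ≈ 0.1095

Under noisy-OR, P(fever | causes) = 1 − (1−0.08)·∏(1−qᵢ) over the active causes.
By total probability over both values of bacterial infection:
  P(fever | influenza) = 0.68904×0.909 + 0.846697×0.091
        = 0.626337 + 0.077049 = 0.703386
Configurations with bacterial infection contribute 0.077049, so
  P(bacterial infection | fever, influenza) = 0.077049 / 0.703386 ≈ 0.1095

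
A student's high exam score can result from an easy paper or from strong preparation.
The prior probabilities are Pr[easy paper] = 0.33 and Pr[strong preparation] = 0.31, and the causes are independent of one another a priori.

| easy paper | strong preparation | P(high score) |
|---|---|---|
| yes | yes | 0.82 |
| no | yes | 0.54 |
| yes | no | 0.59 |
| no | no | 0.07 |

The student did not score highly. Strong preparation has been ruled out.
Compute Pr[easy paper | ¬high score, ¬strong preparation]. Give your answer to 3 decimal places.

By total probability over both values of easy paper:
  P(¬high score | ¬strong preparation) = 0.93·0.67 + 0.41·0.33
        = 0.623100 + 0.135300 = 0.758400
The terms with easy paper present sum to 0.135300, so
  P(easy paper | ¬high score, ¬strong preparation) = 0.135300 / 0.758400 ≈ 0.178

Pr[easy paper | ¬high score, ¬strong preparation] ≈ 0.178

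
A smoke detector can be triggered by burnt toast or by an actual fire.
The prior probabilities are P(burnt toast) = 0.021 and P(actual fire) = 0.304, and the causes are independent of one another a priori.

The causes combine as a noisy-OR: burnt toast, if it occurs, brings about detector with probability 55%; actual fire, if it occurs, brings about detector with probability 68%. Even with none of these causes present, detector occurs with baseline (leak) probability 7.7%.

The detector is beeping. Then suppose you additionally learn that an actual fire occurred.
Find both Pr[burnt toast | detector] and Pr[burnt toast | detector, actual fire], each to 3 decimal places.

Pr[burnt toast | detector] ≈ 0.051; Pr[burnt toast | detector, actual fire] ≈ 0.026

Under noisy-OR, P(detector | causes) = 1 − (1−0.077)·∏(1−qᵢ) over the active causes.
P(detector) = 0.077×0.979×0.696 + 0.70464×0.979×0.304 + 0.58465×0.021×0.696 + 0.867088×0.021×0.304 = 0.052467 + 0.209712 + 0.008545 + 0.005535 = 0.276259
Restricting to configurations with burnt toast present: 0.008545 + 0.005535 = 0.014080.
Hence the posterior is 0.014080/0.276259 ≈ 0.051.

With the extra evidence:
P(detector | actual fire) = 0.70464×0.979 + 0.867088×0.021 = 0.689843 + 0.018209 = 0.708052
Restricting to configurations with burnt toast present: 0.867088×0.021 = 0.018209.
Hence the posterior is 0.018209/0.708052 ≈ 0.026.
The drop from 0.051 to 0.026 is the explaining-away (discounting) effect.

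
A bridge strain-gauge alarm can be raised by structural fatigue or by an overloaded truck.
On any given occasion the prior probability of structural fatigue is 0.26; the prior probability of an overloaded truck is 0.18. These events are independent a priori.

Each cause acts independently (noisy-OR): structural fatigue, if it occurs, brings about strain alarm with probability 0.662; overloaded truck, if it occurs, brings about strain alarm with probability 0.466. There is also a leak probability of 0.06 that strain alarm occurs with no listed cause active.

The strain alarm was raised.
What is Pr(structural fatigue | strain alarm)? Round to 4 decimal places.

Under noisy-OR, P(strain alarm | causes) = 1 − (1−0.06)·∏(1−qᵢ) over the active causes.
P(strain alarm) = 0.06*0.74*0.82 + 0.49804*0.74*0.18 + 0.68228*0.26*0.82 + 0.830338*0.26*0.18 = 0.036408 + 0.066339 + 0.145462 + 0.038860 = 0.287069
Of this, 0.184322 comes from 0.145462 + 0.038860 (the structural fatigue=true cases).
So P(structural fatigue | strain alarm) = 0.184322/0.287069 ≈ 0.6421.

Pr(structural fatigue | strain alarm) ≈ 0.6421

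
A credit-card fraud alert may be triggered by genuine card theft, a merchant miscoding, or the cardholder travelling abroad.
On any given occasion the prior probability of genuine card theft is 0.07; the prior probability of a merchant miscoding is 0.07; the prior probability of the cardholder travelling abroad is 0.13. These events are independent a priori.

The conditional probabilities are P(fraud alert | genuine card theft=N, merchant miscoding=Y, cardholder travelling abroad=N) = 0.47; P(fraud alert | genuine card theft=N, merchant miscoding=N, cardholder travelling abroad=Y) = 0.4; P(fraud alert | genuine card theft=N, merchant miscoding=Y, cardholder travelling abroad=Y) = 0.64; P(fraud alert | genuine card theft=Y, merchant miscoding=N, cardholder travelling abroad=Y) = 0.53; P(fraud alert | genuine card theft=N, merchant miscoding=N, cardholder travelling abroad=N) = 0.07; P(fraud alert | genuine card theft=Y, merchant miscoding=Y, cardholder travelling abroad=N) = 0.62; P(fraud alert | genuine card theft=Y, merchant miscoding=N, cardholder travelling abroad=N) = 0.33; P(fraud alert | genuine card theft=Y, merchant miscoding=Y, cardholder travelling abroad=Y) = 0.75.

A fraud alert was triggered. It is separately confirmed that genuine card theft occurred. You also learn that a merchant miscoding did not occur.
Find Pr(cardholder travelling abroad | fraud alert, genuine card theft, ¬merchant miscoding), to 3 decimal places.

Weight on cardholder travelling abroad=true, given the evidence: 0.53·0.13 = 0.068900
The normalizing constant is 0.33·0.87 + 0.53·0.13 = 0.356000
Posterior = 0.068900 / 0.356000 ≈ 0.194

Pr(cardholder travelling abroad | fraud alert, genuine card theft, ¬merchant miscoding) ≈ 0.194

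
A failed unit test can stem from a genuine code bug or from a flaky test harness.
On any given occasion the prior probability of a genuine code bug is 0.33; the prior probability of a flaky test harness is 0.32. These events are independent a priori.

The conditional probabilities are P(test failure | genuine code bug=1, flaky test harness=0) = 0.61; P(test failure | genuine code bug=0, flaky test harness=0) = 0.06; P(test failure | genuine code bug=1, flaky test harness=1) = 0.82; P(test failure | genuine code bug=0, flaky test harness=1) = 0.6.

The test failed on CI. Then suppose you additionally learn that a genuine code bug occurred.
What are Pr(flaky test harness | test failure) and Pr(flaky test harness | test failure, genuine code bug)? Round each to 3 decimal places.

Pr(flaky test harness | test failure) ≈ 0.567; Pr(flaky test harness | test failure, genuine code bug) ≈ 0.387

By total probability over the 4 (genuine code bug, flaky test harness) configurations:
  P(test failure) = 0.06×0.67×0.68 + 0.6×0.67×0.32 + 0.61×0.33×0.68 + 0.82×0.33×0.32
        = 0.027336 + 0.128640 + 0.136884 + 0.086592 = 0.379452
Keeping only the flaky test harness-present terms gives 0.215232, so
  P(flaky test harness | test failure) = 0.215232 / 0.379452 ≈ 0.567

With the extra evidence:
Sum P(test failure|·) weighted by the priors over both values of flaky test harness:
  P(test failure | genuine code bug) = 0.61·0.68 + 0.82·0.32
        = 0.414800 + 0.262400 = 0.677200
Configurations with flaky test harness contribute 0.262400, so
  P(flaky test harness | test failure, genuine code bug) = 0.262400 / 0.677200 ≈ 0.387
The drop from 0.567 to 0.387 is the explaining-away (discounting) effect.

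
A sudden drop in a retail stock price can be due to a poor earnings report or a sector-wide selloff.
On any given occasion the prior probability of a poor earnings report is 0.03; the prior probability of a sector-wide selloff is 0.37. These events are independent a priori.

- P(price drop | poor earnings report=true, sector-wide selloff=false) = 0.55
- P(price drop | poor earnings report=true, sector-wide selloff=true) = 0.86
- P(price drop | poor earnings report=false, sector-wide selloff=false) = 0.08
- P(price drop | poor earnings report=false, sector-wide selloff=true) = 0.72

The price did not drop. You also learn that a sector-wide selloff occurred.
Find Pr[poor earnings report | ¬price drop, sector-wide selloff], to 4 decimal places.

Pr[poor earnings report | ¬price drop, sector-wide selloff] ≈ 0.0152

By total probability over both values of poor earnings report:
  P(¬price drop | sector-wide selloff) = 0.28*0.97 + 0.14*0.03
        = 0.271600 + 0.004200 = 0.275800
The terms with poor earnings report present sum to 0.004200, so
  P(poor earnings report | ¬price drop, sector-wide selloff) = 0.004200 / 0.275800 ≈ 0.0152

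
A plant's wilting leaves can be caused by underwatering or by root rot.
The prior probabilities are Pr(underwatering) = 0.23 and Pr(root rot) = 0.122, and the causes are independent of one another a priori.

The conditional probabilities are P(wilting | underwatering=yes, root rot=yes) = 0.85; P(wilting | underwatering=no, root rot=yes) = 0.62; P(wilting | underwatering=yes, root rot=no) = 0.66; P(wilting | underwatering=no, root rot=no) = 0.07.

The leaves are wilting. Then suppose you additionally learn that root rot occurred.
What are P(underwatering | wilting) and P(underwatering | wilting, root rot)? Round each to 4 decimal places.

For the numerator, keep only underwatering=true terms: 0.133280 + 0.023851 = 0.157131
Normalizer over all consistent configurations: 0.07×0.77×0.878 + 0.62×0.77×0.122 + 0.66×0.23×0.878 + 0.85×0.23×0.122 = 0.262698
Posterior = 0.157131 / 0.262698 ≈ 0.5981

Now also conditioning on root rot=true:
P(wilting | root rot) = 0.62*0.77 + 0.85*0.23 = 0.477400 + 0.195500 = 0.672900
The underwatering-present share is 0.85*0.23 = 0.195500.
So P(underwatering | wilting, root rot) = 0.195500/0.672900 ≈ 0.2905.
— root rot explains away the evidence for underwatering.

P(underwatering | wilting) ≈ 0.5981; P(underwatering | wilting, root rot) ≈ 0.2905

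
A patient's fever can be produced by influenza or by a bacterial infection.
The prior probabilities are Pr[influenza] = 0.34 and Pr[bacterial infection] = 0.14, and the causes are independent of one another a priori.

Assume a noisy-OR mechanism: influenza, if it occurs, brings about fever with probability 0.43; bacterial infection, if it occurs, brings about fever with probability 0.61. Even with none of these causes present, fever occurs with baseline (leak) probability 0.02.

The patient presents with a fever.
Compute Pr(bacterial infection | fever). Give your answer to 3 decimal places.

Under noisy-OR, P(fever | causes) = 1 − (1−0.02)·∏(1−qᵢ) over the active causes.
Weight on bacterial infection=true, given the evidence: 0.057085 + 0.037230 = 0.094315
Normalizer over all consistent configurations: 0.02×0.66×0.86 + 0.6178×0.66×0.14 + 0.4414×0.34×0.86 + 0.782146×0.34×0.14 = 0.234732
P(bacterial infection | fever) = 0.094315/0.234732 ≈ 0.402

Pr(bacterial infection | fever) ≈ 0.402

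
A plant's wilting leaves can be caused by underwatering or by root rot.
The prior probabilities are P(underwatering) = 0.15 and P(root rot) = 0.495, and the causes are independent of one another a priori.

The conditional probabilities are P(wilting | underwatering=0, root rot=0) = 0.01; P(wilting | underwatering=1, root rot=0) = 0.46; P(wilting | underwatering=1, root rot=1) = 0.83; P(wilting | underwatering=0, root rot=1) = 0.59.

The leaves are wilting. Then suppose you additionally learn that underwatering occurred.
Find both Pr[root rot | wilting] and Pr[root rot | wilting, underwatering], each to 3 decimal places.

Pr[root rot | wilting] ≈ 0.888; Pr[root rot | wilting, underwatering] ≈ 0.639

Weight on root rot=true, given the evidence: 0.248242 + 0.061627 = 0.309869
The normalizing constant is 0.01*0.85*0.505 + 0.59*0.85*0.495 + 0.46*0.15*0.505 + 0.83*0.15*0.495 = 0.349007
P(root rot | wilting) = 0.309869/0.349007 ≈ 0.888

Now condition on the additional information:
For the numerator, keep only root rot=true terms: 0.83×0.495 = 0.410850
Denominator P(wilting | underwatering): 0.46×0.505 + 0.83×0.495 = 0.643150
Posterior = 0.410850 / 0.643150 ≈ 0.639
Conditioning on underwatering lowers the posterior on root rot: the classic explaining-away effect in a common-effect structure.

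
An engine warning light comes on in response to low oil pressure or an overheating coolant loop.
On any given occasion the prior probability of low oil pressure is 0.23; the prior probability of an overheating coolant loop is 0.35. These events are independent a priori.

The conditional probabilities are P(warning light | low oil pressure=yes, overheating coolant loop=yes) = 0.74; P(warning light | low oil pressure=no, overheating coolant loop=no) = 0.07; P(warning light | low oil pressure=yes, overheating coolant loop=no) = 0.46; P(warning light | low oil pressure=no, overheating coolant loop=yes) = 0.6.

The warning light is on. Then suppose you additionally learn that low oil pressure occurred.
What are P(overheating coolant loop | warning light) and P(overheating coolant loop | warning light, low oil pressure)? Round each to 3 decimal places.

P(overheating coolant loop | warning light) ≈ 0.681; P(overheating coolant loop | warning light, low oil pressure) ≈ 0.464

Weight on overheating coolant loop=true, given the evidence: 0.161700 + 0.059570 = 0.221270
Denominator P(warning light): 0.07*0.77*0.65 + 0.6*0.77*0.35 + 0.46*0.23*0.65 + 0.74*0.23*0.35 = 0.325075
P(overheating coolant loop | warning light) = 0.221270/0.325075 ≈ 0.681

Now also conditioning on low oil pressure=true:
Sum P(warning light|·) weighted by the priors over both values of overheating coolant loop:
  P(warning light | low oil pressure) = 0.46*0.65 + 0.74*0.35
        = 0.299000 + 0.259000 = 0.558000
Keeping only the overheating coolant loop-present terms gives 0.259000, so
  P(overheating coolant loop | warning light, low oil pressure) = 0.259000 / 0.558000 ≈ 0.464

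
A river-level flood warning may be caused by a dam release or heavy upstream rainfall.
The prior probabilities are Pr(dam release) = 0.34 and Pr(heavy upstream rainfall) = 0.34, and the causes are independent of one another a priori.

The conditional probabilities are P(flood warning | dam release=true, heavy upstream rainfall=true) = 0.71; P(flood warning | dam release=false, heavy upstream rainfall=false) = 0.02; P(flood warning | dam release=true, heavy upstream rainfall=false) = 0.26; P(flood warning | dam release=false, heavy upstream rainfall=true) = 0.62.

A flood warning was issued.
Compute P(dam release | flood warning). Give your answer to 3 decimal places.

P(dam release | flood warning) ≈ 0.487

Sum P(flood warning|·) weighted by the priors over the 4 (dam release, heavy upstream rainfall) configurations:
  P(flood warning) = 0.02×0.66×0.66 + 0.62×0.66×0.34 + 0.26×0.34×0.66 + 0.71×0.34×0.34
        = 0.008712 + 0.139128 + 0.058344 + 0.082076 = 0.288260
The terms with dam release present sum to 0.140420, so
  P(dam release | flood warning) = 0.140420 / 0.288260 ≈ 0.487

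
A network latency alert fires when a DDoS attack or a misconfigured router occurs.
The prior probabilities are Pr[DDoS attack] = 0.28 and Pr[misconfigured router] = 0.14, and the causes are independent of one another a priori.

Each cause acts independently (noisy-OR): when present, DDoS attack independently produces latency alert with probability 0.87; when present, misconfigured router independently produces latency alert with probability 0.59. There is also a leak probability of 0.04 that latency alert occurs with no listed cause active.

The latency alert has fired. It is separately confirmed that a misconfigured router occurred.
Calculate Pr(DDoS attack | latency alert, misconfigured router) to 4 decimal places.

Pr(DDoS attack | latency alert, misconfigured router) ≈ 0.3783

Under noisy-OR, P(latency alert | causes) = 1 − (1−0.04)·∏(1−qᵢ) over the active causes.
By total probability over both values of DDoS attack:
  P(latency alert | misconfigured router) = 0.6064*0.72 + 0.948832*0.28
        = 0.436608 + 0.265673 = 0.702281
Configurations with DDoS attack contribute 0.265673, so
  P(DDoS attack | latency alert, misconfigured router) = 0.265673 / 0.702281 ≈ 0.3783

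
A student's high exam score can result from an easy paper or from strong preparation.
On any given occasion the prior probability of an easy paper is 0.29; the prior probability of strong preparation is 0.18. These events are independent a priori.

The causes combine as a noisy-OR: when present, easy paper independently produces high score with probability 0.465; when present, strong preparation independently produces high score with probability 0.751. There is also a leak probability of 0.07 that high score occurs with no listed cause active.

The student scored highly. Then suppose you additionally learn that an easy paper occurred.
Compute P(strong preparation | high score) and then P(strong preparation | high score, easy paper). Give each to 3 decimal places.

Under noisy-OR, P(high score | causes) = 1 − (1−0.07)·∏(1−qᵢ) over the active causes.
Sum P(high score|·) weighted by the priors over the 4 (easy paper, strong preparation) configurations:
  P(high score) = 0.07·0.71·0.82 + 0.76843·0.71·0.18 + 0.50245·0.29·0.82 + 0.87611·0.29·0.18
        = 0.040754 + 0.098205 + 0.119483 + 0.045733 = 0.304175
Keeping only the strong preparation-present terms gives 0.143938, so
  P(strong preparation | high score) = 0.143938 / 0.304175 ≈ 0.473

Now also conditioning on easy paper=true:
Enumerate both values of strong preparation and weight by the priors:
  P(high score | easy paper) = 0.50245·0.82 + 0.87611·0.18
        = 0.412009 + 0.157700 = 0.569709
The terms with strong preparation present sum to 0.157700, so
  P(strong preparation | high score, easy paper) = 0.157700 / 0.569709 ≈ 0.277
This is intercausal reasoning (explaining away): once easy paper accounts for the high score, strong preparation becomes less likely.

P(strong preparation | high score) ≈ 0.473; P(strong preparation | high score, easy paper) ≈ 0.277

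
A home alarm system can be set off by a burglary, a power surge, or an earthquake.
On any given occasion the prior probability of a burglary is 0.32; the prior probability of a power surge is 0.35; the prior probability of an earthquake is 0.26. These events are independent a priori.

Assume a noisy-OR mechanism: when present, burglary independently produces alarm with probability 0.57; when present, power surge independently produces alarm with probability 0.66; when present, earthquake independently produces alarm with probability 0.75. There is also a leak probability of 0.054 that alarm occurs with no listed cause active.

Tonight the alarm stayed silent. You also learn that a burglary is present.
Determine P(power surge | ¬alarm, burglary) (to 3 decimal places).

Under noisy-OR, P(alarm | causes) = 1 − (1−0.054)·∏(1−qᵢ) over the active causes.
Weight on power surge=true, given the evidence: 0.035821 + 0.003146 = 0.038967
Denominator P(¬alarm | burglary): 0.40678×0.65×0.74 + 0.101695×0.65×0.26 + 0.138305×0.35×0.74 + 0.034576×0.35×0.26 = 0.251814
Posterior = 0.038967 / 0.251814 ≈ 0.155

P(power surge | ¬alarm, burglary) ≈ 0.155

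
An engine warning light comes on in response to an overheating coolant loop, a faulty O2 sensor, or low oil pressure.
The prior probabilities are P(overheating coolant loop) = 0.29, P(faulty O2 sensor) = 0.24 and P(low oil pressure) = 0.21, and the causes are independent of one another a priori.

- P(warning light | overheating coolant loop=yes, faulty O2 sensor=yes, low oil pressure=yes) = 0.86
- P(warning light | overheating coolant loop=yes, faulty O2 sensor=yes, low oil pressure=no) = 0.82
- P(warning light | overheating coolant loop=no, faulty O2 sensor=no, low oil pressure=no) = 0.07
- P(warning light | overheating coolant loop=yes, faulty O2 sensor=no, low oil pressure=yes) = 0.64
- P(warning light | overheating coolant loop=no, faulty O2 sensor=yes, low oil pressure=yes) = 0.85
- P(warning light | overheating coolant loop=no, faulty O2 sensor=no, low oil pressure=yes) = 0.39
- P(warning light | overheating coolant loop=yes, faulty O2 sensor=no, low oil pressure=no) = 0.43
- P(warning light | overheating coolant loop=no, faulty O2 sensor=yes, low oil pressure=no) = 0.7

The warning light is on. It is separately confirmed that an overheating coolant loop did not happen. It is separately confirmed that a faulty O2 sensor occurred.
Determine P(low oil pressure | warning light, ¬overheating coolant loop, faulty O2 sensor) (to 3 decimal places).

P(low oil pressure | warning light, ¬overheating coolant loop, faulty O2 sensor) ≈ 0.244

Sum P(warning light|·) weighted by the priors over both values of low oil pressure:
  P(warning light | ¬overheating coolant loop, faulty O2 sensor) = 0.7·0.79 + 0.85·0.21
        = 0.553000 + 0.178500 = 0.731500
Configurations with low oil pressure contribute 0.178500, so
  P(low oil pressure | warning light, ¬overheating coolant loop, faulty O2 sensor) = 0.178500 / 0.731500 ≈ 0.244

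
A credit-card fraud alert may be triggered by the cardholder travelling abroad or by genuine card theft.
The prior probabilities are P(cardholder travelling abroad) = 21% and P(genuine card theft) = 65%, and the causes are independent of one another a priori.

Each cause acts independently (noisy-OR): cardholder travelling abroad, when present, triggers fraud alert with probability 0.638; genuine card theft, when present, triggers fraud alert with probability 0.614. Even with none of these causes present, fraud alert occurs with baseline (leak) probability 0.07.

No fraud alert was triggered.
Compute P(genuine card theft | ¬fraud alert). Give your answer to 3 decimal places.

Under noisy-OR, P(fraud alert | causes) = 1 − (1−0.07)·∏(1−qᵢ) over the active causes.
Weight on genuine card theft=true, given the evidence: 0.184336 + 0.017738 = 0.202074
Denominator P(¬fraud alert): 0.93×0.79×0.35 + 0.35898×0.79×0.65 + 0.33666×0.21×0.35 + 0.129951×0.21×0.65 = 0.483964
P(genuine card theft | ¬fraud alert) = 0.202074/0.483964 ≈ 0.418

P(genuine card theft | ¬fraud alert) ≈ 0.418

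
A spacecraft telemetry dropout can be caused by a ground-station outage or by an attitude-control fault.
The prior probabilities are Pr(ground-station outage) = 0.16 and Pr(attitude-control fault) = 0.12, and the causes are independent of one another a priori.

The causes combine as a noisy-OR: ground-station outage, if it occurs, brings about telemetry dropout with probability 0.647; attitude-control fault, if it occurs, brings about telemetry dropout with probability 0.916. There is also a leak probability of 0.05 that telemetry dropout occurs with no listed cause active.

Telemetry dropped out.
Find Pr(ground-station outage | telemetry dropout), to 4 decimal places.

Under noisy-OR, P(telemetry dropout | causes) = 1 − (1−0.05)·∏(1−qᵢ) over the active causes.
Enumerate the 4 (ground-station outage, attitude-control fault) configurations and weight by the priors:
  P(telemetry dropout) = 0.05*0.84*0.88 + 0.9202*0.84*0.12 + 0.66465*0.16*0.88 + 0.971831*0.16*0.12
        = 0.036960 + 0.092756 + 0.093583 + 0.018659 = 0.241958
Configurations with ground-station outage contribute 0.112242, so
  P(ground-station outage | telemetry dropout) = 0.112242 / 0.241958 ≈ 0.4639

Pr(ground-station outage | telemetry dropout) ≈ 0.4639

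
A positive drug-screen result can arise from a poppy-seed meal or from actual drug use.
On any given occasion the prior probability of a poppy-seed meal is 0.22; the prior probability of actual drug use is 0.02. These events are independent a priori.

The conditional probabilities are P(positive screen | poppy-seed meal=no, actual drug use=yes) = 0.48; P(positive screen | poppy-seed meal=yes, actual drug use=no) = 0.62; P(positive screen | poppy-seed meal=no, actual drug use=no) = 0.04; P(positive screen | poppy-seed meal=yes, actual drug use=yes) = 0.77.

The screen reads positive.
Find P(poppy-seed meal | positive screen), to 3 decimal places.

P(poppy-seed meal | positive screen) ≈ 0.783

By total probability over the 4 (poppy-seed meal, actual drug use) configurations:
  P(positive screen) = 0.04×0.78×0.98 + 0.48×0.78×0.02 + 0.62×0.22×0.98 + 0.77×0.22×0.02
        = 0.030576 + 0.007488 + 0.133672 + 0.003388 = 0.175124
The terms with poppy-seed meal present sum to 0.137060, so
  P(poppy-seed meal | positive screen) = 0.137060 / 0.175124 ≈ 0.783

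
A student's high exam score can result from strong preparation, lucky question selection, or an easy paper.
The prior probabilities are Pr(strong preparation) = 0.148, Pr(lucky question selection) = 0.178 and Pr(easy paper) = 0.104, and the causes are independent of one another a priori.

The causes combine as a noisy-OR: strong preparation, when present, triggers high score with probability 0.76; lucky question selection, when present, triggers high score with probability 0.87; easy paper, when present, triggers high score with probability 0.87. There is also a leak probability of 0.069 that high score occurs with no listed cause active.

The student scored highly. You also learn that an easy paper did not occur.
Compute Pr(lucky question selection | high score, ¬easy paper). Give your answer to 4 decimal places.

Pr(lucky question selection | high score, ¬easy paper) ≈ 0.5267

Under noisy-OR, P(high score | causes) = 1 − (1−0.069)·∏(1−qᵢ) over the active causes.
P(high score | ¬easy paper) = 0.069×0.852×0.822 + 0.87897×0.852×0.178 + 0.77656×0.148×0.822 + 0.970953×0.148×0.178 = 0.048324 + 0.133301 + 0.094473 + 0.025579 = 0.301677
Of this, 0.158880 comes from 0.133301 + 0.025579 (the lucky question selection=true cases).
P(lucky question selection | high score, ¬easy paper) = 0.158880 / 0.301677 ≈ 0.5267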